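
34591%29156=5435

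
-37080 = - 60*618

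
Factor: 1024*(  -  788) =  - 806912 = -2^12*197^1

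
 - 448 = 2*( - 224)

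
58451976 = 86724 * 674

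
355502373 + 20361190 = 375863563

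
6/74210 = 3/37105=0.00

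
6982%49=24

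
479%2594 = 479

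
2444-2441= 3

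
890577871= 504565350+386012521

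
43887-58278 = -14391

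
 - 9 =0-9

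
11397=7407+3990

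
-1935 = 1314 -3249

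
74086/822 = 90 + 53/411  =  90.13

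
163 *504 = 82152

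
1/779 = 1/779 = 0.00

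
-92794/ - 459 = 202  +  76/459 = 202.17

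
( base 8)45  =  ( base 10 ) 37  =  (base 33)14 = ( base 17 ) 23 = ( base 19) 1I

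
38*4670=177460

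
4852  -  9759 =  - 4907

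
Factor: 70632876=2^2* 3^1* 61^1 * 96493^1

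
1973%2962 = 1973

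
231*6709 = 1549779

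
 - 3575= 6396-9971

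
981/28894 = 981/28894 = 0.03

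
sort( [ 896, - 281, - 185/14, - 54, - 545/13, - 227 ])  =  [ - 281, - 227, - 54, - 545/13,-185/14, 896]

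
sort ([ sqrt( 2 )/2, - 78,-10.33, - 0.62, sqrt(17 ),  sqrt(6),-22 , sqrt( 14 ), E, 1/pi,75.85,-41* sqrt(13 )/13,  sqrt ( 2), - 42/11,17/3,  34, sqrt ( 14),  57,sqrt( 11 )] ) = [ -78, - 22,-41 *sqrt(13 )/13, -10.33,-42/11,-0.62, 1/pi, sqrt( 2)/2, sqrt ( 2 ), sqrt (6) , E , sqrt(11 ), sqrt(14),sqrt( 14 ),sqrt ( 17 ), 17/3, 34, 57,75.85] 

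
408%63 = 30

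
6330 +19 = 6349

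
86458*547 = 47292526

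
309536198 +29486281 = 339022479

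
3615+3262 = 6877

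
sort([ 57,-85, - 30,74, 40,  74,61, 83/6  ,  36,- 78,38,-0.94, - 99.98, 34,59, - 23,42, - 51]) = [ - 99.98, - 85, - 78, - 51, - 30,-23 ,-0.94,  83/6,34,36  ,  38,40,42, 57 , 59,61,74,74]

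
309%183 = 126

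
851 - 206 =645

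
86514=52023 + 34491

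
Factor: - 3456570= - 2^1*3^1*5^1*13^1 *8863^1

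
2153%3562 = 2153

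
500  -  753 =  - 253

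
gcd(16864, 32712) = 8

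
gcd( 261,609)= 87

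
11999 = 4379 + 7620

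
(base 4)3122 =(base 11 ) 189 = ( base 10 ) 218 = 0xDA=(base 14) 118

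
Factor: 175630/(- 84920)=-2^( - 2 ) * 7^1*11^ ( - 1 ) * 13^1  =  - 91/44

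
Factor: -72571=-31^1 *2341^1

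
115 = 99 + 16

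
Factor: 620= 2^2*5^1 * 31^1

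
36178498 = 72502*499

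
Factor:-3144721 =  - 23^1*136727^1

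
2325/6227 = 2325/6227 = 0.37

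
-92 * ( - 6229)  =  573068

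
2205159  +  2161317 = 4366476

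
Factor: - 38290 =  - 2^1*5^1*7^1*547^1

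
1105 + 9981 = 11086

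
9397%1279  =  444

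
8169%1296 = 393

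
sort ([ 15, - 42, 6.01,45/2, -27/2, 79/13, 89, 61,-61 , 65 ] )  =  [ - 61, - 42, - 27/2, 6.01, 79/13, 15, 45/2, 61,65, 89]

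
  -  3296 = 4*( - 824)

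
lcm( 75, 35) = 525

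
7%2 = 1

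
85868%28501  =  365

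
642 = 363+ 279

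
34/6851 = 2/403 = 0.00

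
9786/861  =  11 + 15/41 = 11.37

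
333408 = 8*41676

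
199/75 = 2+49/75  =  2.65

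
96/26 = 48/13 = 3.69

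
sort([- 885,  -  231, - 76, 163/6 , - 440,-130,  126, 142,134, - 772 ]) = [ - 885, - 772  , - 440 , - 231, - 130,- 76, 163/6, 126, 134, 142]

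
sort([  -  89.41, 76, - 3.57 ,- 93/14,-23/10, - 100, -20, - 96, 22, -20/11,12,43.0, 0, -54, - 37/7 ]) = [ - 100,-96,  -  89.41, - 54, - 20 ,-93/14,- 37/7, - 3.57, - 23/10,-20/11,0,12,22,  43.0,76] 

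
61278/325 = 61278/325 = 188.55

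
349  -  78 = 271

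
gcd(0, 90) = 90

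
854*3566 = 3045364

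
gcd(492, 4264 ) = 164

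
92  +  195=287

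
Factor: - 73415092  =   - 2^2*41^1*449^1 * 997^1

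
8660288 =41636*208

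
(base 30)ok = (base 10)740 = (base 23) 194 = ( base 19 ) 20i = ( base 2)1011100100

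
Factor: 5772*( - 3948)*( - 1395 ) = 2^4 * 3^4 * 5^1*7^1*13^1*31^1*37^1*47^1 = 31789059120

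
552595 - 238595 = 314000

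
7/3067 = 7/3067= 0.00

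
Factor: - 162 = -2^1 * 3^4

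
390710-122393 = 268317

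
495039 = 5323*93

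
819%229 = 132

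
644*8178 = 5266632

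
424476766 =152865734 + 271611032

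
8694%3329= 2036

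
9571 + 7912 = 17483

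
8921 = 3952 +4969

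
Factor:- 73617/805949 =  - 3^1* 43^(  -  1)*53^1*463^1*18743^( - 1) 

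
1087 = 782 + 305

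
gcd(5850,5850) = 5850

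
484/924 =11/21= 0.52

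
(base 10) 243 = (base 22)B1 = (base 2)11110011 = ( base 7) 465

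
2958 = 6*493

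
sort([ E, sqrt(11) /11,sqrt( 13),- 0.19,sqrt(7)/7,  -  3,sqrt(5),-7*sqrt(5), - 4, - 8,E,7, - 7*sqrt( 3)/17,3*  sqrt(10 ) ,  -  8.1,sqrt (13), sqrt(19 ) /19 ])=[-7*sqrt( 5 ),  -  8.1, - 8,-4, - 3, -7*sqrt( 3) /17, - 0.19, sqrt( 19) /19,sqrt( 11)/11,sqrt(7) /7,sqrt(5), E,  E,sqrt(13),sqrt(13 ),7 , 3*sqrt (10 )] 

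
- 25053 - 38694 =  - 63747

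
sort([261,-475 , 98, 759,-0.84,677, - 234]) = [-475,  -  234,-0.84, 98, 261,677, 759]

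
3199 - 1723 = 1476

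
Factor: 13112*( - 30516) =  - 2^5 * 3^1*11^1*149^1*2543^1 = - 400125792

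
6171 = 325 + 5846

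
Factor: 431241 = 3^1*31^1*4637^1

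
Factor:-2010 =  - 2^1*3^1*5^1*67^1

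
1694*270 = 457380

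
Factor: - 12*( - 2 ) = 2^3*3^1 = 24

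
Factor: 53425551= 3^1*809^1* 22013^1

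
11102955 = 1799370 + 9303585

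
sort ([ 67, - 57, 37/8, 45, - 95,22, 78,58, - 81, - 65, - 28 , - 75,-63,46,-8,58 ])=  [ - 95, - 81, - 75, - 65, - 63, - 57, - 28 , - 8, 37/8,22,45, 46,58, 58 , 67,78 ]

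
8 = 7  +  1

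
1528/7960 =191/995 = 0.19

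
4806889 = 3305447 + 1501442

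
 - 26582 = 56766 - 83348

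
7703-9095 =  - 1392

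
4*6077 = 24308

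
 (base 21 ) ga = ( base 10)346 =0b101011010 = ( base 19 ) I4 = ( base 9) 424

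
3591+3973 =7564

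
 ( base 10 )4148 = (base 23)7j8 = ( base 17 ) E60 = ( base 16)1034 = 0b1000000110100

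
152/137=152/137 = 1.11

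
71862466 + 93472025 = 165334491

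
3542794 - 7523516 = - 3980722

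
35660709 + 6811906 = 42472615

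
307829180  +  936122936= 1243952116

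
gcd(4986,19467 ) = 9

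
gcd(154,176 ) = 22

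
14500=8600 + 5900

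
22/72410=11/36205 = 0.00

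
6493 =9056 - 2563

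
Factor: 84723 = 3^1 * 31^1*911^1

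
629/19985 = 629/19985 = 0.03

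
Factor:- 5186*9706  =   - 2^2*23^1 *211^1*2593^1 = - 50335316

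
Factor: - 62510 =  - 2^1*5^1 * 7^1 *19^1*47^1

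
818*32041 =26209538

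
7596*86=653256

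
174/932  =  87/466 = 0.19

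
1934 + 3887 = 5821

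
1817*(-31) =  - 56327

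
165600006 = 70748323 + 94851683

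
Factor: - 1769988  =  -2^2*3^1*11^2*23^1* 53^1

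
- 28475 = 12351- 40826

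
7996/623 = 12 + 520/623  =  12.83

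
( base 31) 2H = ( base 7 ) 142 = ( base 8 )117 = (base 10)79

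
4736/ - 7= -4736/7 = - 676.57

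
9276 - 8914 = 362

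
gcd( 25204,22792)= 4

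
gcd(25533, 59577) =8511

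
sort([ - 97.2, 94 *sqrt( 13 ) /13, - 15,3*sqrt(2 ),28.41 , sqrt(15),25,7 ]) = [ - 97.2, - 15,sqrt( 15),3*sqrt(2 ), 7, 25,94*sqrt(13)/13,28.41 ]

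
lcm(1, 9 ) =9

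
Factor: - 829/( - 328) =2^( - 3)*41^(-1)*829^1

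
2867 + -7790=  - 4923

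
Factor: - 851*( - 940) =2^2 * 5^1*23^1*37^1*47^1 = 799940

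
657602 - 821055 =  - 163453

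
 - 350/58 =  -7 + 28/29 =- 6.03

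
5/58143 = 5/58143  =  0.00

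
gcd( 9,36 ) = 9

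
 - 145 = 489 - 634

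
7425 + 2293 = 9718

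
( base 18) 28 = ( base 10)44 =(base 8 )54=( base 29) 1f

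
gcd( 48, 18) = 6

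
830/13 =63 + 11/13 = 63.85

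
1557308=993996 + 563312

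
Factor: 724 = 2^2 * 181^1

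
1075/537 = 1075/537  =  2.00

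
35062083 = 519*67557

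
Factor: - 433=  - 433^1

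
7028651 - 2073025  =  4955626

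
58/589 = 58/589 = 0.10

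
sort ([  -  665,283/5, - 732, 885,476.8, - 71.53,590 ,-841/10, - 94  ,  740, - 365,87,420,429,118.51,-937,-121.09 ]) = [ - 937 , - 732, - 665,-365, - 121.09, - 94, - 841/10,-71.53,283/5,87,118.51 , 420,429,476.8, 590 , 740,885]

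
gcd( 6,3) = 3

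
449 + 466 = 915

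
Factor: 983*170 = 167110=2^1 * 5^1*17^1*983^1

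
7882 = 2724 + 5158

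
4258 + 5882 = 10140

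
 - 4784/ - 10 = 478 + 2/5 = 478.40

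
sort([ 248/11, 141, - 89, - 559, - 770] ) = [ - 770, - 559,  -  89,248/11,141]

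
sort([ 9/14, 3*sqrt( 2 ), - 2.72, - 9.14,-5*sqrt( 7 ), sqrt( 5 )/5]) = [ - 5*sqrt( 7), - 9.14,  -  2.72,  sqrt( 5)/5,9/14,3  *  sqrt(2 ) ] 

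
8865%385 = 10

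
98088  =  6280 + 91808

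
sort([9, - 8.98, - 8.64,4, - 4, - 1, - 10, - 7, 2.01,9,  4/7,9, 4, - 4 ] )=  [ - 10 , - 8.98, - 8.64, - 7,-4, - 4, -1, 4/7, 2.01,  4, 4, 9,9, 9 ] 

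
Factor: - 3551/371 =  - 67/7 = - 7^ (-1)*67^1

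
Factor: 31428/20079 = 2^2*3^2*23^(  -  1)=36/23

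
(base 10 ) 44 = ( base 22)20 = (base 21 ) 22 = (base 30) 1E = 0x2c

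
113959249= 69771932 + 44187317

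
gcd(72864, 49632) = 1056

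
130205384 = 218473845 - 88268461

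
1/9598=1/9598=0.00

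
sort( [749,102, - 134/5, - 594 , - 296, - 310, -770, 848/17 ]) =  [-770, - 594,  -  310,-296, -134/5 , 848/17, 102,  749 ]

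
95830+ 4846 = 100676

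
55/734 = 55/734  =  0.07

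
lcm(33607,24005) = 168035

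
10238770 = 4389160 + 5849610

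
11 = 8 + 3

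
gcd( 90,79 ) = 1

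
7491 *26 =194766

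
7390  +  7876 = 15266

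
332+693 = 1025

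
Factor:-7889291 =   -  7889291^1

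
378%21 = 0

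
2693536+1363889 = 4057425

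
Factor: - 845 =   -  5^1*13^2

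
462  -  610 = -148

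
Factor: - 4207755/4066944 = - 2^( - 7)*5^1*7^( - 1)*29^1*89^( - 1)*569^1 = -82505/79744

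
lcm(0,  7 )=0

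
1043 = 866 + 177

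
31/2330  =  31/2330 = 0.01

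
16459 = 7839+8620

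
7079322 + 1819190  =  8898512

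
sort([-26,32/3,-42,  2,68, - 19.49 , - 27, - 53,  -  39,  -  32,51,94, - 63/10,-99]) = [ - 99,- 53,  -  42,-39, -32, - 27, - 26,-19.49,-63/10,2,  32/3,51, 68, 94 ] 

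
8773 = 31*283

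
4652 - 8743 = -4091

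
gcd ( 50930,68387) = 11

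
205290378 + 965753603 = 1171043981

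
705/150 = 47/10=4.70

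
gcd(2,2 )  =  2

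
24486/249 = 8162/83 = 98.34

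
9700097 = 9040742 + 659355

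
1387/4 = 1387/4 =346.75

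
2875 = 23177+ - 20302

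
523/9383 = 523/9383 = 0.06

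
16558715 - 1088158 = 15470557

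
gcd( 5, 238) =1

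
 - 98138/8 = - 49069/4 = - 12267.25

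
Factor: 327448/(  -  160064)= - 2^( - 3 )*11^1*41^ ( - 1) * 61^1 =- 671/328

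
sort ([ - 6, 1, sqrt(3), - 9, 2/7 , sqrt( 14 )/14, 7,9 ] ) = [ - 9, - 6,sqrt(14)/14,2/7,1,  sqrt( 3), 7, 9]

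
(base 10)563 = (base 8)1063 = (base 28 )k3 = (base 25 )md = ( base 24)NB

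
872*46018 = 40127696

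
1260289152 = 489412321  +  770876831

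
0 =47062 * 0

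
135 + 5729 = 5864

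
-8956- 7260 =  - 16216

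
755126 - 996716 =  - 241590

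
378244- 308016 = 70228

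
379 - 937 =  - 558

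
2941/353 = 8 + 117/353 = 8.33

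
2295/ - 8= - 287 + 1/8 = -286.88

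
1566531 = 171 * 9161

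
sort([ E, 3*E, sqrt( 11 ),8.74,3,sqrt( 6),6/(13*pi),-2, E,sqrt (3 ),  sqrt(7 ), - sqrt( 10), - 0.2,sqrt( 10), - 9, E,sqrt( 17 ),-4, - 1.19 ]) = [  -  9, - 4 ,-sqrt( 10 ), - 2, - 1.19, - 0.2,6/( 13*pi ),sqrt( 3),  sqrt(6 ),sqrt( 7 ),E, E,E,  3,sqrt( 10),  sqrt(11 ), sqrt( 17), 3*E,  8.74]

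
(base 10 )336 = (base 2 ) 101010000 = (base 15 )176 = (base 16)150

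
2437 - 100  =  2337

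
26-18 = 8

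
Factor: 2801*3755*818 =8603523590 =2^1*5^1*  409^1 * 751^1*2801^1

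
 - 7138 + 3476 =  - 3662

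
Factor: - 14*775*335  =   - 2^1*5^3*7^1*31^1*67^1 = -3634750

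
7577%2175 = 1052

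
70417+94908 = 165325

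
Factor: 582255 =3^3*5^1 * 19^1*227^1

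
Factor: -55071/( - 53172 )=29/28 = 2^ (-2 )*7^( - 1)*  29^1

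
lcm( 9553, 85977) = 85977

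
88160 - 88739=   -  579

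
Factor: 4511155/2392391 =5^1*11^1*23^(-1 ) * 41^(-1 )*43^(-1 )*59^( - 1 )*82021^1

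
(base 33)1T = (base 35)1r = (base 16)3E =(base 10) 62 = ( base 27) 28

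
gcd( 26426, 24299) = 1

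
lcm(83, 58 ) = 4814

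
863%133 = 65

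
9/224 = 9/224 = 0.04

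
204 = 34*6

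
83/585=83/585 = 0.14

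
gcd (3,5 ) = 1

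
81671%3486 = 1493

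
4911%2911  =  2000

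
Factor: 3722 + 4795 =3^1*17^1*167^1 = 8517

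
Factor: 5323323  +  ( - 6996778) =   -  5^1*7^1 * 137^1*349^1 = - 1673455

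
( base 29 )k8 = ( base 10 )588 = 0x24c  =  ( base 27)ll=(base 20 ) 198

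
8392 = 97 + 8295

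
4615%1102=207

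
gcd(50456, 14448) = 56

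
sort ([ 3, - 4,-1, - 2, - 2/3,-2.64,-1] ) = [ - 4, - 2.64, - 2,-1, - 1,-2/3,3] 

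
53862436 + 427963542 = 481825978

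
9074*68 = 617032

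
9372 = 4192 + 5180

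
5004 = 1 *5004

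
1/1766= 1/1766 = 0.00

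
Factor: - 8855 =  - 5^1*7^1*11^1*23^1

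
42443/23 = 1845 + 8/23 = 1845.35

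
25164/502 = 12582/251 = 50.13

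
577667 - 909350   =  -331683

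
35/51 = 35/51 = 0.69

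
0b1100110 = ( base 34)30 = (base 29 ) 3F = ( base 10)102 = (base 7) 204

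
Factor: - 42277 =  - 67^1*631^1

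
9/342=1/38=0.03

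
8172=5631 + 2541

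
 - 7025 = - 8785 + 1760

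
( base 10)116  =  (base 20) 5G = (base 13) 8c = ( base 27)48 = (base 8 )164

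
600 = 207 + 393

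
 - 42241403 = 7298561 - 49539964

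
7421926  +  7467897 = 14889823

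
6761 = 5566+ 1195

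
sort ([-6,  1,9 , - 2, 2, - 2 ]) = [ - 6, - 2, - 2,1,2, 9]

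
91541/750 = 122+41/750 = 122.05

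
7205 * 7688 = 55392040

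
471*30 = 14130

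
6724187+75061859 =81786046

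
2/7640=1/3820= 0.00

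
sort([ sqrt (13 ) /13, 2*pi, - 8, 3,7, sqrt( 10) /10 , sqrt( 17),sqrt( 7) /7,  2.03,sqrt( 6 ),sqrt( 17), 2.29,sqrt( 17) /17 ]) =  [- 8,sqrt( 17 ) /17, sqrt( 13)/13 , sqrt(10) /10, sqrt(7 ) /7, 2.03,2.29, sqrt(6), 3,sqrt( 17),sqrt(17 ) , 2*pi, 7]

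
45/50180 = 9/10036 = 0.00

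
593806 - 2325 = 591481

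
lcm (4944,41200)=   123600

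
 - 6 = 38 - 44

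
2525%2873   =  2525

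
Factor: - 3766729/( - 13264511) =13^( - 1)*  43^ ( - 1)*61^( - 1)*173^1*389^( - 1 )*21773^1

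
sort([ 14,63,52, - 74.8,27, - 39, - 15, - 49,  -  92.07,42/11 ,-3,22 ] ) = [ - 92.07, - 74.8, -49, - 39,-15, - 3,42/11, 14,22,27,52, 63]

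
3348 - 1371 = 1977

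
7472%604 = 224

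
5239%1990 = 1259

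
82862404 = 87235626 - 4373222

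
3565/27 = 132+1/27= 132.04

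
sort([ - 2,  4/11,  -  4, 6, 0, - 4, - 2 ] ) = [ - 4, - 4,-2, - 2,0,4/11,6 ]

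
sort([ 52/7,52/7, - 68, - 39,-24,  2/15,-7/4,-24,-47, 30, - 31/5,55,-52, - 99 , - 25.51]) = [ - 99, - 68,-52 , - 47,  -  39,- 25.51, - 24,-24, - 31/5,-7/4, 2/15, 52/7,52/7,30,55] 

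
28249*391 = 11045359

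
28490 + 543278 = 571768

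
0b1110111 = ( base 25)4j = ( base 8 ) 167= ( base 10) 119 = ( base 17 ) 70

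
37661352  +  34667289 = 72328641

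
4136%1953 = 230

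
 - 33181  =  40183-73364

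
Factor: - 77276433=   -  3^1*13^2*152419^1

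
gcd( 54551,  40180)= 7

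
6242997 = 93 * 67129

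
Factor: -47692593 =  - 3^2 * 13^1*23^1*37^1*479^1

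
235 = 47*5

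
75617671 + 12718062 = 88335733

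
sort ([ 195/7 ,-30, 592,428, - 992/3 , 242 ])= [ - 992/3, - 30 , 195/7 , 242, 428 , 592] 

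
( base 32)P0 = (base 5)11200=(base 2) 1100100000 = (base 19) 242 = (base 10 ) 800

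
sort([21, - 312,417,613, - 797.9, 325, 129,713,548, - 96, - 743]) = [ - 797.9,-743, -312, - 96, 21, 129,325, 417, 548,613,713]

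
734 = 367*2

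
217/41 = 5 + 12/41 = 5.29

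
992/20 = 49 + 3/5 = 49.60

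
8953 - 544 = 8409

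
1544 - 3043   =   - 1499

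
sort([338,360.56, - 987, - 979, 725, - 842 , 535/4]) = [ - 987, - 979 ,-842,535/4,338,360.56,725 ] 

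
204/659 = 204/659 =0.31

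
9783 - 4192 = 5591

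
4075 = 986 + 3089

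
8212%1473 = 847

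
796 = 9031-8235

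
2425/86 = 2425/86 = 28.20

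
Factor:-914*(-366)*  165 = 55196460=2^2 * 3^2*5^1*11^1 * 61^1*457^1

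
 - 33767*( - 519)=17525073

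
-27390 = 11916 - 39306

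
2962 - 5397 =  - 2435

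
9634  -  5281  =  4353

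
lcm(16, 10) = 80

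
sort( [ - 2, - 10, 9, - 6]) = [  -  10, - 6, - 2, 9 ]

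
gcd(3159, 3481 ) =1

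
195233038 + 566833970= 762067008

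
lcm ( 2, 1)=2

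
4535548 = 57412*79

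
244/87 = 2 + 70/87 = 2.80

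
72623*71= 5156233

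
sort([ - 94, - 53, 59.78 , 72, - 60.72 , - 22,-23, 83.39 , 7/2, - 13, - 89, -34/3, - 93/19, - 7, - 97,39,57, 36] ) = [ - 97, - 94, - 89, - 60.72, - 53, - 23, - 22, - 13, - 34/3, - 7, -93/19,7/2,36, 39,57 , 59.78, 72, 83.39]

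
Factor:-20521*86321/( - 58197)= 1771393241/58197=3^( - 1)*19^( - 1) * 37^1*1021^( - 1 )*2333^1  *  20521^1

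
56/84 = 2/3 = 0.67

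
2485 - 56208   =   - 53723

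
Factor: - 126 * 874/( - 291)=2^2*3^1*7^1*19^1 * 23^1 * 97^ ( - 1 ) = 36708/97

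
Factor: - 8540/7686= -2^1 * 3^( - 2)*5^1 = - 10/9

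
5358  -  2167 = 3191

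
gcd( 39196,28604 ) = 4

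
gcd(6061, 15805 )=29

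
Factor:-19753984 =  - 2^10*101^1  *  191^1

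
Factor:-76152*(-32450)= 2^4*3^1*5^2* 11^1 * 19^1*59^1*167^1 =2471132400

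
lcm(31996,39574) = 1503812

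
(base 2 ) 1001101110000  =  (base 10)4976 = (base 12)2a68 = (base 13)235a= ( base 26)79a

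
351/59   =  5 + 56/59 = 5.95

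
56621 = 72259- 15638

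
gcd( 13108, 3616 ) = 452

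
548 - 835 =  - 287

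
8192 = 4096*2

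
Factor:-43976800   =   - 2^5*5^2 *7^1*7853^1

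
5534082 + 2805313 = 8339395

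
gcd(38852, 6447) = 1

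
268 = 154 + 114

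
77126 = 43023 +34103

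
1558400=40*38960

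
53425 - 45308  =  8117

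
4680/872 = 5 + 40/109 = 5.37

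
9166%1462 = 394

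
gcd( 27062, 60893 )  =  7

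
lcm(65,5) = 65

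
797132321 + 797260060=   1594392381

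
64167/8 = 8020 +7/8 = 8020.88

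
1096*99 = 108504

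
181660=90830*2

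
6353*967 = 6143351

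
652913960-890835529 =- 237921569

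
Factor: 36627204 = 2^2*3^1*3052267^1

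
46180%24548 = 21632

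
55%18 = 1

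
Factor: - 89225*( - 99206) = 2^1 *5^2*43^1*83^1*49603^1 = 8851655350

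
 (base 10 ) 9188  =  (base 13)424A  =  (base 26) DFA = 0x23e4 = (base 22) ILE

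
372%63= 57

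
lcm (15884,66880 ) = 1270720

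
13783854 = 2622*5257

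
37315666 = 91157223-53841557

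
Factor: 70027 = 239^1*293^1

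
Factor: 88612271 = 11^1*8055661^1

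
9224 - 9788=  - 564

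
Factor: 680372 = 2^2*7^1*11^1*47^2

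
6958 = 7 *994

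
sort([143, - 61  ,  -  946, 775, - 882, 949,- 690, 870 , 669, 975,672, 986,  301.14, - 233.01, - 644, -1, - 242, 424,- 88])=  [ - 946, - 882, - 690, - 644, - 242,  -  233.01, - 88, - 61, - 1, 143, 301.14, 424, 669, 672, 775, 870,  949, 975, 986]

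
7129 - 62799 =-55670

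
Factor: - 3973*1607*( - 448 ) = 2^6*7^1*29^1*137^1*1607^1 = 2860305728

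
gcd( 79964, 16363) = 1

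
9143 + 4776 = 13919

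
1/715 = 1/715 = 0.00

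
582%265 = 52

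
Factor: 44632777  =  7^2*31^1*29383^1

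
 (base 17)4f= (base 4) 1103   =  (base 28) 2r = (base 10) 83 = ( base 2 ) 1010011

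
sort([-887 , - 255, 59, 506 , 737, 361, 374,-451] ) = [ - 887, - 451, - 255,59, 361,374, 506, 737 ] 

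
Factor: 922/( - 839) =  - 2^1*461^1*839^( - 1)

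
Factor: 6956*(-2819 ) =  - 2^2*37^1*47^1*2819^1=-19608964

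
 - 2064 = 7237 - 9301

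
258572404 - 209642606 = 48929798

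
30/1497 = 10/499 =0.02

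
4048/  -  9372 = - 92/213 =- 0.43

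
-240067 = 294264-534331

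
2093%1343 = 750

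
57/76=3/4= 0.75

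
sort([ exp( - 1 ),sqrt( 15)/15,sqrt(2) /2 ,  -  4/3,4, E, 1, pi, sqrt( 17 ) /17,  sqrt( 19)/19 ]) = [- 4/3 , sqrt( 19)/19,sqrt(17 ) /17,sqrt(15 ) /15 , exp( - 1),sqrt( 2 ) /2, 1, E, pi , 4]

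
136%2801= 136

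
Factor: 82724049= 3^2* 9191561^1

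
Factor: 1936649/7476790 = 2^(- 1)*5^( - 1 )*11^1*13^1*29^1 * 467^1 *747679^( - 1 ) 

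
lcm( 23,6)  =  138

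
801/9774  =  89/1086 = 0.08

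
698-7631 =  - 6933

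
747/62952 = 249/20984 = 0.01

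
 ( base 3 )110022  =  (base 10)332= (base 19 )H9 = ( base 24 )dk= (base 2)101001100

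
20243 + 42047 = 62290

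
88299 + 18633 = 106932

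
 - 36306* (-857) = 31114242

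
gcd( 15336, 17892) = 2556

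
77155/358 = 77155/358 = 215.52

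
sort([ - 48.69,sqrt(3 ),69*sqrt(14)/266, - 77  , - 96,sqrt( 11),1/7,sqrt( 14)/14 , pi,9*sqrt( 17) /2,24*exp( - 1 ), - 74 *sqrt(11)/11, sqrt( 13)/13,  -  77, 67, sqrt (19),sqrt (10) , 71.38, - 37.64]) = [-96, - 77, - 77, - 48.69, - 37.64, - 74*sqrt( 11)/11 , 1/7,sqrt(14) /14,sqrt(13 )/13,69* sqrt(14)/266, sqrt( 3) , pi, sqrt(10 ),sqrt( 11) , sqrt( 19),24*exp( - 1) , 9* sqrt(17)/2, 67 , 71.38 ]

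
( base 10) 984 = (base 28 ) 174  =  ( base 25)1E9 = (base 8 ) 1730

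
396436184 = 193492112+202944072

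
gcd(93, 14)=1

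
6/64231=6/64231 = 0.00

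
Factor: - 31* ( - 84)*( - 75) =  - 195300 = - 2^2*3^2 *5^2*7^1*31^1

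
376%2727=376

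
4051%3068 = 983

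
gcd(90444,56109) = 3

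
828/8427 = 276/2809 =0.10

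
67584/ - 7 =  -9655 + 1/7=- 9654.86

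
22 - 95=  - 73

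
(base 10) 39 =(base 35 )14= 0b100111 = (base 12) 33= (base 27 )1c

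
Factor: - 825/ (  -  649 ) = 3^1*5^2 *59^ ( - 1 ) = 75/59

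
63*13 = 819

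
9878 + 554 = 10432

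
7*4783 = 33481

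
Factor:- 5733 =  - 3^2*7^2*13^1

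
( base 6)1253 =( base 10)321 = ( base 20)G1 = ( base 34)9f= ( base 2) 101000001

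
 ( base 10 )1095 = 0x447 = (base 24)1lf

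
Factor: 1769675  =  5^2 * 71^1 * 997^1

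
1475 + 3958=5433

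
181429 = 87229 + 94200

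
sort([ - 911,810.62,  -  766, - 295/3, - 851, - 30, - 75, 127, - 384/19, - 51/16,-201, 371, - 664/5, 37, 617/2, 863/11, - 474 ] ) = [ - 911, - 851,  -  766 , - 474, - 201, - 664/5, - 295/3, - 75, - 30,-384/19, - 51/16,37 , 863/11,127, 617/2, 371, 810.62]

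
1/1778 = 1/1778 = 0.00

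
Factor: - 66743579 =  - 7^1*9534797^1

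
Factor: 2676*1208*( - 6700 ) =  - 2^7 * 3^1*5^2*67^1*151^1*223^1  =  - 21658473600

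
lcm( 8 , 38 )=152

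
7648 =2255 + 5393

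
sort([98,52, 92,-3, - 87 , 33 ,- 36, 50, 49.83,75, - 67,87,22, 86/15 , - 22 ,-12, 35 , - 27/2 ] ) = [ -87, - 67,-36,-22 ,  -  27/2,  -  12, - 3,86/15,22 , 33, 35, 49.83, 50,52 , 75 , 87,92,98 ] 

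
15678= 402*39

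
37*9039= 334443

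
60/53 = 1+7/53 = 1.13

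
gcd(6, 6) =6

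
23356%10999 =1358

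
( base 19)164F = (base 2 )10001110011100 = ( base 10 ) 9116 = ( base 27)CDH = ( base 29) AOA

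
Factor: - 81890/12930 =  - 19/3 = - 3^( - 1 )*19^1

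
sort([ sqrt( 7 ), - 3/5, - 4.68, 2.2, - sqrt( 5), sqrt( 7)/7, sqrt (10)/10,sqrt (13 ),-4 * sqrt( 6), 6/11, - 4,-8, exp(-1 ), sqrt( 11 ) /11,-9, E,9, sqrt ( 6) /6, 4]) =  [-4*sqrt(6), - 9, - 8,-4.68, - 4, - sqrt( 5 ) ,-3/5,  sqrt(11)/11, sqrt ( 10) /10, exp( - 1) , sqrt( 7)/7 , sqrt(6)/6, 6/11, 2.2, sqrt (7), E, sqrt(13),4, 9] 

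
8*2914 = 23312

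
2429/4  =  607 + 1/4 = 607.25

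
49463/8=49463/8 = 6182.88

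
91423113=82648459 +8774654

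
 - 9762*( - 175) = 1708350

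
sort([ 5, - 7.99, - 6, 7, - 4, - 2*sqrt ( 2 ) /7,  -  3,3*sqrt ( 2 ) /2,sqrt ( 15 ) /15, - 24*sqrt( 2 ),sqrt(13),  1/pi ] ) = [ - 24*sqrt(2 ), - 7.99,-6, - 4,-3,- 2*sqrt(2)/7 , sqrt( 15 ) /15, 1/pi,3*sqrt ( 2)/2,sqrt ( 13),5 , 7] 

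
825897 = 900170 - 74273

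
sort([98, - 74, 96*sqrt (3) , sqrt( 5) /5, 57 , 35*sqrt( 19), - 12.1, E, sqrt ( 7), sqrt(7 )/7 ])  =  [ - 74,  -  12.1,  sqrt (7) /7, sqrt(5 )/5 , sqrt( 7), E, 57,  98, 35*sqrt( 19),  96*sqrt( 3 )]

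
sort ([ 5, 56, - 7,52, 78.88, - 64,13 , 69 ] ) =[ - 64, - 7, 5,13, 52, 56 , 69,78.88 ] 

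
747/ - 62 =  - 13 + 59/62 = - 12.05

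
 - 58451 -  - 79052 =20601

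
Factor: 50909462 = 2^1*25454731^1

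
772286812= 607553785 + 164733027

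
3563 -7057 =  -3494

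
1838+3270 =5108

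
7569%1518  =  1497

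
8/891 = 8/891 = 0.01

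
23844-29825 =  - 5981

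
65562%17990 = 11592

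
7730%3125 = 1480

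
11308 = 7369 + 3939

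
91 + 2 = 93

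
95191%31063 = 2002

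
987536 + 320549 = 1308085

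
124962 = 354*353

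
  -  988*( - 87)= 85956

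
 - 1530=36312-37842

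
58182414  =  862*67497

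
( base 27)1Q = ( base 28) 1P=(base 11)49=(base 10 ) 53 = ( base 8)65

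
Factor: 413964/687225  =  137988/229075 = 2^2*3^2*5^( - 2 )*7^(-2 )*11^(-1)*17^( - 1)*3833^1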